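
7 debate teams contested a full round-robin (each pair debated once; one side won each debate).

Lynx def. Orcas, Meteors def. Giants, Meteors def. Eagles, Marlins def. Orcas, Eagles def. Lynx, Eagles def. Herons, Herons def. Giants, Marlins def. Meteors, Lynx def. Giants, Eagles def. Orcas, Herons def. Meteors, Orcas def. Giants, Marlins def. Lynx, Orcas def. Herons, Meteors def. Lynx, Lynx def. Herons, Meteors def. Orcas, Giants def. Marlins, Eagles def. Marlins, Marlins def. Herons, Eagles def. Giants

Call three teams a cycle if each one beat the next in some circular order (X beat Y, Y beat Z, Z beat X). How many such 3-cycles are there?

Win totals: Giants 1, Orcas 2, Marlins 4, Herons 2, Meteors 4, Lynx 3, Eagles 5.
A team with w wins dominates both others in C(w,2) triples; summing gives 0 + 1 + 6 + 1 + 6 + 3 + 10 = 27 transitive triples.
Total triples C(7,3) = 35, so cyclic triples = 35 − 27 = 8.

8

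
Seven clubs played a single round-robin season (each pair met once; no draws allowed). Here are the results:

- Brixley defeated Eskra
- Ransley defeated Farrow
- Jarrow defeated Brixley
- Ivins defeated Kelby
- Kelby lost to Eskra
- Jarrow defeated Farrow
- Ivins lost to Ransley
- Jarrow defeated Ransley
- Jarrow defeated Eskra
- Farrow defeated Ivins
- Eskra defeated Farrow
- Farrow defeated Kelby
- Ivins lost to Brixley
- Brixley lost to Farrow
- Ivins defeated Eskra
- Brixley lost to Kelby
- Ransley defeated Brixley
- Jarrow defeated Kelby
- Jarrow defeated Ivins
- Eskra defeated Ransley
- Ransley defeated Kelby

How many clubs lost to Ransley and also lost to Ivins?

1

Ransley beat: Kelby, Farrow, Brixley, Ivins.
Ivins beat: Kelby, Eskra.
Both beat: Kelby — 1.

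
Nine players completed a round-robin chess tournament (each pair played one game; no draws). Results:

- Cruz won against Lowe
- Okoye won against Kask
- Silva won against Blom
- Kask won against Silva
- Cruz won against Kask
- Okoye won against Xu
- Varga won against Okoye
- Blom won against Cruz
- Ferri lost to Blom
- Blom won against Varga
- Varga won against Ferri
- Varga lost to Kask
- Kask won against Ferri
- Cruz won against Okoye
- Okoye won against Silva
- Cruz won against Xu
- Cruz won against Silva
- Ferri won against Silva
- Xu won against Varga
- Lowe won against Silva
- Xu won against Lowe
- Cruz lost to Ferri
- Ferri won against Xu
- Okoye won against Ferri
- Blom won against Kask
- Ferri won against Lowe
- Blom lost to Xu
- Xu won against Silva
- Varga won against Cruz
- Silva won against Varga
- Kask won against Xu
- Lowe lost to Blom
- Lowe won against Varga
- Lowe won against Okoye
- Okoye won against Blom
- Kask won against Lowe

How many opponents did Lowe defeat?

Lowe's results: beat Varga, Okoye, Silva; lost to Ferri, Kask, Xu, Blom, Cruz.
That is 3 wins.

3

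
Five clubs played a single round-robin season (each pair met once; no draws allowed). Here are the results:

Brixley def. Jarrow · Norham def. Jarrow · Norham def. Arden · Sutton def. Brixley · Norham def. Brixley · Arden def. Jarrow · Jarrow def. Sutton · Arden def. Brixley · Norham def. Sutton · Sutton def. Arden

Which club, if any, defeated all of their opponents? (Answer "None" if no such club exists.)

Norham has 4 wins out of 4 opponents — a perfect record.

Norham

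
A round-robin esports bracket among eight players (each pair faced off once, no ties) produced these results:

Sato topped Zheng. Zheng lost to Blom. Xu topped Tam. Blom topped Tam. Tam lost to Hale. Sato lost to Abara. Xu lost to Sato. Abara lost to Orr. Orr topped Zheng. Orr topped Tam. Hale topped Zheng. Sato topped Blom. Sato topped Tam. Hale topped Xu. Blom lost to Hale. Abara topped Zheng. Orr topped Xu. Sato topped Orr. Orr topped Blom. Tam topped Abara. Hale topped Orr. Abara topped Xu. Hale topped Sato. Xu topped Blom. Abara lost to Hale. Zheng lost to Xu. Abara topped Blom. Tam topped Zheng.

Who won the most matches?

Win totals: Abara 4, Tam 2, Sato 5, Zheng 0, Orr 5, Blom 2, Xu 3, Hale 7.
Hale leads with 7 wins (next highest: 5).

Hale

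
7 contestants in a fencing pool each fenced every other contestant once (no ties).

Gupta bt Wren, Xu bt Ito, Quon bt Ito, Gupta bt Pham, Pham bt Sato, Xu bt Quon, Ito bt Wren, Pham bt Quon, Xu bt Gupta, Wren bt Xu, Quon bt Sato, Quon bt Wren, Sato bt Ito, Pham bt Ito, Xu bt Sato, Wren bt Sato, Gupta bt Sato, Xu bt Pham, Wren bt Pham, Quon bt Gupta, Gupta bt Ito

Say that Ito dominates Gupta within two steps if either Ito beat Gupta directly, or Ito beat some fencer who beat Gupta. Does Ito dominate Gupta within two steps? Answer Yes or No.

Ito did not beat Gupta directly.
Ito beat Wren, but each of them lost to Gupta. No two-step path.

No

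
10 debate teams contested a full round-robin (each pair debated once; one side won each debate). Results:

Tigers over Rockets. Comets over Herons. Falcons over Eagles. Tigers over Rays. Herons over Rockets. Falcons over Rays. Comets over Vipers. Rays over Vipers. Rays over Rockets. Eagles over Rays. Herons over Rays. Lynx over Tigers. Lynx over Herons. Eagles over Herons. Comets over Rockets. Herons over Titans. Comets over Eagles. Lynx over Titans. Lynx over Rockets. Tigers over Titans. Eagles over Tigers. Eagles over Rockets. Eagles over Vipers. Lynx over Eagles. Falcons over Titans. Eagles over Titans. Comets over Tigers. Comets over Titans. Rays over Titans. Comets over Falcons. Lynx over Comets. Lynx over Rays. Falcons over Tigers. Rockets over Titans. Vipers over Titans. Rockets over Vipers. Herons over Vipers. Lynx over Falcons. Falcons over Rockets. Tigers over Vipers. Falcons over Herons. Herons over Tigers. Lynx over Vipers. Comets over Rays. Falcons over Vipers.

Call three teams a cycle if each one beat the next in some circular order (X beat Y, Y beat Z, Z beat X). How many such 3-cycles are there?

0

Win totals: Vipers 1, Rays 3, Comets 8, Tigers 4, Eagles 6, Herons 5, Falcons 7, Titans 0, Rockets 2, Lynx 9.
A team with w wins dominates both others in C(w,2) triples; summing gives 0 + 3 + 28 + 6 + 15 + 10 + 21 + 0 + 1 + 36 = 120 transitive triples.
Total triples C(10,3) = 120, so cyclic triples = 120 − 120 = 0.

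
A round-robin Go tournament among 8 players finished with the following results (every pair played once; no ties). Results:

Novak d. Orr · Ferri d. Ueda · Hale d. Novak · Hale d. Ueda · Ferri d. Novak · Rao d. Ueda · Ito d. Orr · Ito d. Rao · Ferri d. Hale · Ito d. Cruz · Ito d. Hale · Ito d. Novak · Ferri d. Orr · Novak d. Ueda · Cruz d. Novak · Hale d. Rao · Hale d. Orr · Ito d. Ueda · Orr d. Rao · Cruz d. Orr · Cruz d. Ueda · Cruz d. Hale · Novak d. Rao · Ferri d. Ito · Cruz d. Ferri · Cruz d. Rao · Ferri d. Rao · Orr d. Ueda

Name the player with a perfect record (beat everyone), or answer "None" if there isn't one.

Highest win total is Ito with 6 (out of 7 possible).
Ito lost to Ferri, so no player went undefeated.

None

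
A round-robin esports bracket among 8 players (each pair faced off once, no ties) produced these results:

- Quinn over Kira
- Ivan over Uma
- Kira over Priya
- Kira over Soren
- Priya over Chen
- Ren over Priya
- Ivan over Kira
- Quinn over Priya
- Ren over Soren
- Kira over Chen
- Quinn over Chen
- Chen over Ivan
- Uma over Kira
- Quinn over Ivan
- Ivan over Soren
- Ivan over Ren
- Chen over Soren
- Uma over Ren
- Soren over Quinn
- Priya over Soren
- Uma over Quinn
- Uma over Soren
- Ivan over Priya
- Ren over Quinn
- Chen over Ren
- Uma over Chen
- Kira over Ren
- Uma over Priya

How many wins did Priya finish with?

2

Priya's results: beat Chen, Soren; lost to Quinn, Ivan, Ren, Kira, Uma.
That is 2 wins.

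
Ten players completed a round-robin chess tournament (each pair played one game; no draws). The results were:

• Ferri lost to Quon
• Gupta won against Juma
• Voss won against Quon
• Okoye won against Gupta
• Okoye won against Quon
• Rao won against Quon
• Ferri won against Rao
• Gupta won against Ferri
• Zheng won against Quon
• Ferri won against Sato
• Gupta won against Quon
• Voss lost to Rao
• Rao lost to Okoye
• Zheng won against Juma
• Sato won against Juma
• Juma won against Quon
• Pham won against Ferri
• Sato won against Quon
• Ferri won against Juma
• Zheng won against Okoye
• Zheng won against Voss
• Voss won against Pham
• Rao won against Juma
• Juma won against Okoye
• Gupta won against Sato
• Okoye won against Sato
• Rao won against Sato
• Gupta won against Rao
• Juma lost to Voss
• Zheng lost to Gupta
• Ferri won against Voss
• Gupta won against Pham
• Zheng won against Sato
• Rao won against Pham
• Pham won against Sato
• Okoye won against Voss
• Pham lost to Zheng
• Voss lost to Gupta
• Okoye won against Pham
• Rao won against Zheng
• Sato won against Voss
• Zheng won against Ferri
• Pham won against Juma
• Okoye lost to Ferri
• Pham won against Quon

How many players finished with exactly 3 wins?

2

Win totals: Sato 3, Pham 4, Voss 3, Zheng 7, Juma 2, Ferri 5, Gupta 8, Rao 6, Quon 1, Okoye 6.
Exactly 3: Sato, Voss — 2 players.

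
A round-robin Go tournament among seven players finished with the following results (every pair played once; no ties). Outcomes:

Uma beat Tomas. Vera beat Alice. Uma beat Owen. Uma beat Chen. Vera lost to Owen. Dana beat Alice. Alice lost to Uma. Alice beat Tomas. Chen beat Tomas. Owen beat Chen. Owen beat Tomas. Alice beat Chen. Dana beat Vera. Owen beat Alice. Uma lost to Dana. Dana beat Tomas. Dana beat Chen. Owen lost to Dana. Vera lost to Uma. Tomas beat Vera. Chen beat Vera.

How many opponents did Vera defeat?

1

Vera's results: beat Alice; lost to Dana, Owen, Chen, Tomas, Uma.
That is 1 win.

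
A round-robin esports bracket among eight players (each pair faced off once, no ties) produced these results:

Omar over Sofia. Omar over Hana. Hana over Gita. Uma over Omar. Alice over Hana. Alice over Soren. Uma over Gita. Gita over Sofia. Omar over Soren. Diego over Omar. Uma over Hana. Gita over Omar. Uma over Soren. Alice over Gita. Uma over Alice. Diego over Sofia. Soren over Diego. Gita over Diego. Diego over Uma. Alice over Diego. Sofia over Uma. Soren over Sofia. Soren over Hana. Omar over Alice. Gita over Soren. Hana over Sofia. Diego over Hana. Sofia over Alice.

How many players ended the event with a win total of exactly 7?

Win totals: Soren 3, Omar 4, Hana 2, Uma 5, Alice 4, Gita 4, Sofia 2, Diego 4.
No player has exactly 7 wins.

0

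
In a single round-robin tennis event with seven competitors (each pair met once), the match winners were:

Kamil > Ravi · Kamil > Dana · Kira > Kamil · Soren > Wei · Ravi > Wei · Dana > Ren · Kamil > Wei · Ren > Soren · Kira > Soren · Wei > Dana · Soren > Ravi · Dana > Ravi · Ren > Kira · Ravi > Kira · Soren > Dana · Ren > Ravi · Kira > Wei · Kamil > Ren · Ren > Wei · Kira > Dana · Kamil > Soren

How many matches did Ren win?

4

Ren's results: beat Soren, Wei, Ravi, Kira; lost to Kamil, Dana.
That is 4 wins.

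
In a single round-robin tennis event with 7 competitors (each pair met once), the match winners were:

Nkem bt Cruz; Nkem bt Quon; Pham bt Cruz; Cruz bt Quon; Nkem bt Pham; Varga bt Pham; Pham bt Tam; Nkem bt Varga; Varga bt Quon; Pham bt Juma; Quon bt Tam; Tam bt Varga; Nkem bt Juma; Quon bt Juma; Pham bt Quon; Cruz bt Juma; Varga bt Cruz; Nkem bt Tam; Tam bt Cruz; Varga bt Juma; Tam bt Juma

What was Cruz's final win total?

Cruz's results: beat Quon, Juma; lost to Pham, Varga, Tam, Nkem.
That is 2 wins.

2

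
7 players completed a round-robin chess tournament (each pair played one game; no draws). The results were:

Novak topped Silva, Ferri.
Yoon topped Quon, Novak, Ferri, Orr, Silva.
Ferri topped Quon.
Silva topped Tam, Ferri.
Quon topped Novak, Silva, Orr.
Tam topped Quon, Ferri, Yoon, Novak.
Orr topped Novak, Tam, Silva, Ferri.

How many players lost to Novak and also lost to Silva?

1

Novak beat: Silva, Ferri.
Silva beat: Ferri, Tam.
Both beat: Ferri — 1.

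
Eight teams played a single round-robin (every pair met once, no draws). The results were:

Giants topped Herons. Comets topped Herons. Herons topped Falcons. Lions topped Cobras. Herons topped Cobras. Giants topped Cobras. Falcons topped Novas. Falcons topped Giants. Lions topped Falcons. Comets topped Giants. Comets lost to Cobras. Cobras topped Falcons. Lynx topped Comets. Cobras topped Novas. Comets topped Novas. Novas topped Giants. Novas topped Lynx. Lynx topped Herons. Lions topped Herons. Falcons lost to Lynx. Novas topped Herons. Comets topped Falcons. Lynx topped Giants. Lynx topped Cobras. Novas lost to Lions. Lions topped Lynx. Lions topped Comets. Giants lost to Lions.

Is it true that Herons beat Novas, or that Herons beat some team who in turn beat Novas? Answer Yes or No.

Herons did not beat Novas directly.
Herons beat Falcons, Cobras. Of those, Falcons beat Novas.

Yes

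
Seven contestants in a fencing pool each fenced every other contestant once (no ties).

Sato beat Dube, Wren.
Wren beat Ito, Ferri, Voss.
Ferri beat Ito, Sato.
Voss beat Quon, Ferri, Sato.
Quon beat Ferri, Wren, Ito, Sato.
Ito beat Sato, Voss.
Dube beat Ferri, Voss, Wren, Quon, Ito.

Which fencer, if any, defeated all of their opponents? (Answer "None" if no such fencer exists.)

Highest win total is Dube with 5 (out of 6 possible).
Dube lost to Sato, so no fencer went undefeated.

None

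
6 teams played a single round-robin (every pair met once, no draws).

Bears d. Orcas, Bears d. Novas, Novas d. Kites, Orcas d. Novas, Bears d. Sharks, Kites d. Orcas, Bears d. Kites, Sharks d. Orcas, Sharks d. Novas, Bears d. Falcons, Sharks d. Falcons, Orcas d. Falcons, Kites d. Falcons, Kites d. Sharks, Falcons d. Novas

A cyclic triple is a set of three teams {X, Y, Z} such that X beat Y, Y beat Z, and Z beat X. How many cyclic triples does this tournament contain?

Of the C(6,3) = 20 triples, the cyclic ones are: {Sharks, Kites, Novas}; {Orcas, Kites, Novas}; {Kites, Falcons, Novas}.
That is 3.

3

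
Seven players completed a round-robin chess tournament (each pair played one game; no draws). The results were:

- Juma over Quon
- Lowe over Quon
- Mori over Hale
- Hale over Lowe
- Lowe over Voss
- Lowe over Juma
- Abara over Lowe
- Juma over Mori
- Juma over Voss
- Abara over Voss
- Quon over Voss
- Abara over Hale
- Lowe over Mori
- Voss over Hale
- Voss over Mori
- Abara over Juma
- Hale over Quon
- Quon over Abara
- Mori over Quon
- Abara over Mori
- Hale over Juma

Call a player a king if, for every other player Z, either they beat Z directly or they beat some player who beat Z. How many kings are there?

Lowe reaches everyone (king).
Voss cannot reach Abara in two steps.
Mori reaches everyone (king).
Quon reaches everyone (king).
Hale reaches everyone (king).
Abara reaches everyone (king).
Juma cannot reach Lowe in two steps.
Kings: Lowe, Mori, Quon, Hale, Abara — 5.

5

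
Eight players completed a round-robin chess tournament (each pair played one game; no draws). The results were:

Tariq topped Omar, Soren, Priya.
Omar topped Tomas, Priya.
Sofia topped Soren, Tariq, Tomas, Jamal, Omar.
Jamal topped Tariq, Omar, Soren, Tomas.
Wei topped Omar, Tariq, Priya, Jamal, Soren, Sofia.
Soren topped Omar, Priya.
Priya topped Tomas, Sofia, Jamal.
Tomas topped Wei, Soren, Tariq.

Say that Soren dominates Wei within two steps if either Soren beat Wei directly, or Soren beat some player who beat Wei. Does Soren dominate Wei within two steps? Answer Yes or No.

Soren did not beat Wei directly.
Soren beat Omar, Priya, but each of them lost to Wei. No two-step path.

No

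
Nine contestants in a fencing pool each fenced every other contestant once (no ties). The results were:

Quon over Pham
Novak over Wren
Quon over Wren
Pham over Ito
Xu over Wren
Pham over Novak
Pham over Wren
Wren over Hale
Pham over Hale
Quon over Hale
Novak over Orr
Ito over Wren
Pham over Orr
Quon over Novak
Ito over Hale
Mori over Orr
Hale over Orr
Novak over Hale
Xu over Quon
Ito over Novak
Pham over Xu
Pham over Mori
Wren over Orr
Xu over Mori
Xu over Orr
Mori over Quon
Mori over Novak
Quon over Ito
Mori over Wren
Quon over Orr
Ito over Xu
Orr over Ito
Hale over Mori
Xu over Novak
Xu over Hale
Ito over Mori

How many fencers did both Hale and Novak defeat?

1

Hale beat: Mori, Orr.
Novak beat: Wren, Hale, Orr.
Both beat: Orr — 1.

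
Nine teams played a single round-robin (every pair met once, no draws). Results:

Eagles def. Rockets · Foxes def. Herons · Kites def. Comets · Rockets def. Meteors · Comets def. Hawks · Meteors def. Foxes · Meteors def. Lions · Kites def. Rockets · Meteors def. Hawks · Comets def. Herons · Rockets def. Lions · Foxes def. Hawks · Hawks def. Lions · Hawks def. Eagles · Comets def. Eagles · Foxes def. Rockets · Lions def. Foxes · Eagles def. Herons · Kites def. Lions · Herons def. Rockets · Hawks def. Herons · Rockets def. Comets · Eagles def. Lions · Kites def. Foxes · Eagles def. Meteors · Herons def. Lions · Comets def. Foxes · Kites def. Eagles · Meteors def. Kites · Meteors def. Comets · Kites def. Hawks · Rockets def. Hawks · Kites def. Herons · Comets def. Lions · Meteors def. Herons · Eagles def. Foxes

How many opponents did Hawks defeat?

3

Hawks' results: beat Herons, Lions, Eagles; lost to Rockets, Kites, Comets, Foxes, Meteors.
That is 3 wins.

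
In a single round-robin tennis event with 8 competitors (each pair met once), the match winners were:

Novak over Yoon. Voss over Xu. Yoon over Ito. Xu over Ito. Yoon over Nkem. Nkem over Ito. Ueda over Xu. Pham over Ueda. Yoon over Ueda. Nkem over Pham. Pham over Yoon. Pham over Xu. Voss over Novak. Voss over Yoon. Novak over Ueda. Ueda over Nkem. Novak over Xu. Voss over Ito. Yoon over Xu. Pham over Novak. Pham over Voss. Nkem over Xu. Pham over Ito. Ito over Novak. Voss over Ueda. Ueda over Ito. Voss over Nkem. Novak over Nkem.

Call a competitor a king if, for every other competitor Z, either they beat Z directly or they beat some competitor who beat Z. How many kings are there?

3

Ito cannot reach Pham, Voss in two steps.
Ueda cannot reach Yoon, Voss in two steps.
Pham reaches everyone (king).
Xu cannot reach Ueda, Pham, Yoon, Nkem, Voss in two steps.
Yoon cannot reach Voss in two steps.
Nkem reaches everyone (king).
Novak cannot reach Voss in two steps.
Voss reaches everyone (king).
Kings: Pham, Nkem, Voss — 3.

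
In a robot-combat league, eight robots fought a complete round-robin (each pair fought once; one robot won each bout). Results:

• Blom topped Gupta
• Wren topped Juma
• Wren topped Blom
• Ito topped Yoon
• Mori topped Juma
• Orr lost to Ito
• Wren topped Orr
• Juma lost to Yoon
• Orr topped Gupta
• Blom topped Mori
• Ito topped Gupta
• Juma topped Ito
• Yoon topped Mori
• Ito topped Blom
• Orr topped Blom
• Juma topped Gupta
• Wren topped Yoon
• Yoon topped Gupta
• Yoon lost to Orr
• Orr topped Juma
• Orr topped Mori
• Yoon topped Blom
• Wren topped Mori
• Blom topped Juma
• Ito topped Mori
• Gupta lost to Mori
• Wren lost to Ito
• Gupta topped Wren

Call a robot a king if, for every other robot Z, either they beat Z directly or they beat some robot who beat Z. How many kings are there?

4

Wren reaches everyone (king).
Mori cannot reach Blom, Orr, Yoon in two steps.
Blom cannot reach Orr, Yoon in two steps.
Ito reaches everyone (king).
Gupta cannot reach Ito in two steps.
Juma reaches everyone (king).
Orr reaches everyone (king).
Yoon cannot reach Orr in two steps.
Kings: Wren, Ito, Juma, Orr — 4.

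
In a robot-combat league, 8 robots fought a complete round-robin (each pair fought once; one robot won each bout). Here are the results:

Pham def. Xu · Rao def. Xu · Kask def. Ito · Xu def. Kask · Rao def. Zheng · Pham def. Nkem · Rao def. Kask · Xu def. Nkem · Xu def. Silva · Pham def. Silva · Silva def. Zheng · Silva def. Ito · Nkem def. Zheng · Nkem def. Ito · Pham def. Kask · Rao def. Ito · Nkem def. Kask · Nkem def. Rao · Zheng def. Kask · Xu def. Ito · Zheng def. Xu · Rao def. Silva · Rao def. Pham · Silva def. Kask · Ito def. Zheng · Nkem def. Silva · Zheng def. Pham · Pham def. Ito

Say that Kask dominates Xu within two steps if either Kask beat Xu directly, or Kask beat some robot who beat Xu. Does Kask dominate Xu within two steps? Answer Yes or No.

No

Kask did not beat Xu directly.
Kask beat Ito, but each of them lost to Xu. No two-step path.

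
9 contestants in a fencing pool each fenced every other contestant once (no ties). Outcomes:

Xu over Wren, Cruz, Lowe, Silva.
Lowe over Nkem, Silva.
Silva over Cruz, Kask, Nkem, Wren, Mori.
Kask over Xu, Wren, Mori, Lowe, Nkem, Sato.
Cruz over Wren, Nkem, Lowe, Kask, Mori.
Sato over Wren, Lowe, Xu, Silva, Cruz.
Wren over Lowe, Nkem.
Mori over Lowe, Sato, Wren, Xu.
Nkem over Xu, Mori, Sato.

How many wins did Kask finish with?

Kask's results: beat Wren, Nkem, Xu, Sato, Lowe, Mori; lost to Cruz, Silva.
That is 6 wins.

6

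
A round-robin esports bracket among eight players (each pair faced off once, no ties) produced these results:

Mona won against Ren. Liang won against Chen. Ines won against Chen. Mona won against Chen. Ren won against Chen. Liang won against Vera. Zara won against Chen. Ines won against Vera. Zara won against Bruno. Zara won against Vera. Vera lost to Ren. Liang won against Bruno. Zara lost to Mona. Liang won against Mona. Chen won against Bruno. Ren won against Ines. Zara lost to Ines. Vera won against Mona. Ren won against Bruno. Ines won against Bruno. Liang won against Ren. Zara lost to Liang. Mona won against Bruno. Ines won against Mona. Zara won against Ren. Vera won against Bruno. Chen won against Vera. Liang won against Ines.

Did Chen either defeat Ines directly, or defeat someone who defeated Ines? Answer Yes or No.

No

Chen did not beat Ines directly.
Chen beat Vera, Bruno, but each of them lost to Ines. No two-step path.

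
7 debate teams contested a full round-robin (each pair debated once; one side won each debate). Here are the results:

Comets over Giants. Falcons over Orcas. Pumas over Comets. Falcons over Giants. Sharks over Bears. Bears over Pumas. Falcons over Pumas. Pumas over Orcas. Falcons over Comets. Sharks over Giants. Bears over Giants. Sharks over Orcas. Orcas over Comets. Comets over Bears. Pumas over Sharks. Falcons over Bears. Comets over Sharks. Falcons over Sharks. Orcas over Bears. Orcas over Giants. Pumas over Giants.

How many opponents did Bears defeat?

Bears' results: beat Pumas, Giants; lost to Orcas, Falcons, Sharks, Comets.
That is 2 wins.

2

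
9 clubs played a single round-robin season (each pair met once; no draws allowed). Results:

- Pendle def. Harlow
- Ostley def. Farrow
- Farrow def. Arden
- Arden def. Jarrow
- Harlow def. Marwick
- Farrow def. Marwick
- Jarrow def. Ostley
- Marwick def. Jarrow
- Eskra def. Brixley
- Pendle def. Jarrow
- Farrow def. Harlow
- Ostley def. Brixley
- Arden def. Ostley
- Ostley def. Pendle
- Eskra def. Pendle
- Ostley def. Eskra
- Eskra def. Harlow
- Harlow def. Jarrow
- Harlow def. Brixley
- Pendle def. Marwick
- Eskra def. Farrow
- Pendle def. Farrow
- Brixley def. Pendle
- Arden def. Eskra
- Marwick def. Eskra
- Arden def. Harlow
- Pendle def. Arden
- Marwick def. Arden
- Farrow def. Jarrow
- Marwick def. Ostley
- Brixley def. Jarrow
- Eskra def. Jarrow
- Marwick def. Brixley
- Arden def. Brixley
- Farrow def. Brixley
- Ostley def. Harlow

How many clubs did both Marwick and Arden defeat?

4

Marwick beat: Eskra, Brixley, Jarrow, Arden, Ostley.
Arden beat: Harlow, Eskra, Brixley, Jarrow, Ostley.
Both beat: Eskra, Brixley, Jarrow, Ostley — 4.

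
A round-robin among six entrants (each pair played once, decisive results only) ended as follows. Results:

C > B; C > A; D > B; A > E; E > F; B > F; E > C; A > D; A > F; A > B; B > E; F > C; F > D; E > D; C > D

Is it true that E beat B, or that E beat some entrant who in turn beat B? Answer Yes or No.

E did not beat B directly.
E beat C, D, F. Of those, C beat B.

Yes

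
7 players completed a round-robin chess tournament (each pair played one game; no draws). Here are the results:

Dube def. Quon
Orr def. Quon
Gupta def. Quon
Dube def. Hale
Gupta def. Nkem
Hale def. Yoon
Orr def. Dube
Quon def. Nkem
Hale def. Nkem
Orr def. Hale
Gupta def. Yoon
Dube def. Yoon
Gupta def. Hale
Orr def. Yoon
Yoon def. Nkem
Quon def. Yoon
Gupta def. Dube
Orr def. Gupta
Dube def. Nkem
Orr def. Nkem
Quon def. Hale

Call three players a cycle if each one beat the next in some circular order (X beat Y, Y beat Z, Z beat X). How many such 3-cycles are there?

0

Win totals: Nkem 0, Dube 4, Yoon 1, Quon 3, Hale 2, Orr 6, Gupta 5.
A player with w wins dominates both others in C(w,2) triples; summing gives 0 + 6 + 0 + 3 + 1 + 15 + 10 = 35 transitive triples.
Total triples C(7,3) = 35, so cyclic triples = 35 − 35 = 0.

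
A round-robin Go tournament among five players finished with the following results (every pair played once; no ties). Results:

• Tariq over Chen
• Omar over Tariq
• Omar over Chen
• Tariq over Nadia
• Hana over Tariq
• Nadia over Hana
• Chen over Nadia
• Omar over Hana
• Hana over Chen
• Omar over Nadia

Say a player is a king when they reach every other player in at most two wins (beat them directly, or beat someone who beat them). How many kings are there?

Tariq cannot reach Omar in two steps.
Chen cannot reach Tariq, Omar in two steps.
Hana cannot reach Omar in two steps.
Omar reaches everyone (king).
Nadia cannot reach Omar in two steps.
Kings: Omar — 1.

1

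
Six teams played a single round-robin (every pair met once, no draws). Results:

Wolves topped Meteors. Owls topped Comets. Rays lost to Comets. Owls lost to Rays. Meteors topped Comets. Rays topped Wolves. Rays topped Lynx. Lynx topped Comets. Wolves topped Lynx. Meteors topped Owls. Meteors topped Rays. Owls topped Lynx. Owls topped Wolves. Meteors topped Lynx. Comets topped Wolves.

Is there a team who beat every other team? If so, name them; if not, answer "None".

None

Highest win total is Meteors with 4 (out of 5 possible).
Meteors lost to Wolves, so no team went undefeated.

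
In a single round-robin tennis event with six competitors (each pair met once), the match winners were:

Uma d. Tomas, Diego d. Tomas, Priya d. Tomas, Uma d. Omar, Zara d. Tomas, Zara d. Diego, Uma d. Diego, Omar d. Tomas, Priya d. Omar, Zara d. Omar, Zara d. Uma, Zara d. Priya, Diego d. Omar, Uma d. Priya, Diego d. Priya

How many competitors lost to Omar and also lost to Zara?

Omar beat: Tomas.
Zara beat: Priya, Uma, Tomas, Omar, Diego.
Both beat: Tomas — 1.

1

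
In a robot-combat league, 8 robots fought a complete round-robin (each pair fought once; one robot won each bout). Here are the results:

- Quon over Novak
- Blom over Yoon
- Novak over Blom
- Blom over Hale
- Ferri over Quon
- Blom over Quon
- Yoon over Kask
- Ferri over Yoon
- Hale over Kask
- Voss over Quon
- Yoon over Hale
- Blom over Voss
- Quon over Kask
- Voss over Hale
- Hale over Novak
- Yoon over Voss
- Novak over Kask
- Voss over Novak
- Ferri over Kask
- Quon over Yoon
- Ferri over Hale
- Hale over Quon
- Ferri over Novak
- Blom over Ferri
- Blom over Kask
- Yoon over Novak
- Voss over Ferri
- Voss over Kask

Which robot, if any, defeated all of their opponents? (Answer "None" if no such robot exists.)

Highest win total is Blom with 6 (out of 7 possible).
Blom lost to Novak, so no robot went undefeated.

None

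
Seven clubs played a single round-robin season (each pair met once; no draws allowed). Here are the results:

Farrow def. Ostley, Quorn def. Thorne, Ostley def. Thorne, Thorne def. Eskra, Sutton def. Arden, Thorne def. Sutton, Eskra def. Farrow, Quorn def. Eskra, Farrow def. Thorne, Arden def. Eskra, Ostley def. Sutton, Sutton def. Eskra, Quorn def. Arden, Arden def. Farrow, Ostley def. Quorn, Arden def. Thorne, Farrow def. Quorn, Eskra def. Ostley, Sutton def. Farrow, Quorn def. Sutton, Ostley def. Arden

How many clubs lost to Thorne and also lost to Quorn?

Thorne beat: Eskra, Sutton.
Quorn beat: Eskra, Sutton, Thorne, Arden.
Both beat: Eskra, Sutton — 2.

2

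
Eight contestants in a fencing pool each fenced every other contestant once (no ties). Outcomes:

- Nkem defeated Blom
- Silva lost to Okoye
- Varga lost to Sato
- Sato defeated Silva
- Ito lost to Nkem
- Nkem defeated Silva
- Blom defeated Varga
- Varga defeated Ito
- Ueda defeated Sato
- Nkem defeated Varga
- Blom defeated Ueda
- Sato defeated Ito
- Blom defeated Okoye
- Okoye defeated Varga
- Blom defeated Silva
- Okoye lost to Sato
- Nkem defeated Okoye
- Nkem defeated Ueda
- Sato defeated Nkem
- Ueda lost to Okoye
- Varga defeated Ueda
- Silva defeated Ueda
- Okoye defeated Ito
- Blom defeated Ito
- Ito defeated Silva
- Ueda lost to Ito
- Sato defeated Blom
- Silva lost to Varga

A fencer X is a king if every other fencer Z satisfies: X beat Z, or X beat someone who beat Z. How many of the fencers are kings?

Nkem reaches everyone (king).
Okoye cannot reach Nkem, Blom in two steps.
Ueda reaches everyone (king).
Ito cannot reach Nkem, Okoye, Blom, Varga in two steps.
Silva cannot reach Nkem, Okoye, Ito, Blom, Varga in two steps.
Blom cannot reach Nkem in two steps.
Varga cannot reach Nkem, Okoye, Blom in two steps.
Sato reaches everyone (king).
Kings: Nkem, Ueda, Sato — 3.

3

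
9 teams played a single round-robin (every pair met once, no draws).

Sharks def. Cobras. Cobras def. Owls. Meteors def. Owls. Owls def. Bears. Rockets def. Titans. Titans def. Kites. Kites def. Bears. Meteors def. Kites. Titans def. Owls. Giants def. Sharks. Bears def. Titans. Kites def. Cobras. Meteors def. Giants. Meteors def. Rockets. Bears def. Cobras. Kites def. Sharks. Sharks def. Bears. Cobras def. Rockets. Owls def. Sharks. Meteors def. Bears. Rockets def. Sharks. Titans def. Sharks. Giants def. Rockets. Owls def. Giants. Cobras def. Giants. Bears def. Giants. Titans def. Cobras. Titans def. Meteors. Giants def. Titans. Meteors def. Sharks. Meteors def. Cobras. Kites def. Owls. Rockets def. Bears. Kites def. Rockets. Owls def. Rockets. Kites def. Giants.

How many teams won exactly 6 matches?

Win totals: Sharks 2, Owls 4, Meteors 7, Kites 6, Rockets 3, Cobras 3, Giants 3, Titans 5, Bears 3.
Exactly 6: Kites — 1 team.

1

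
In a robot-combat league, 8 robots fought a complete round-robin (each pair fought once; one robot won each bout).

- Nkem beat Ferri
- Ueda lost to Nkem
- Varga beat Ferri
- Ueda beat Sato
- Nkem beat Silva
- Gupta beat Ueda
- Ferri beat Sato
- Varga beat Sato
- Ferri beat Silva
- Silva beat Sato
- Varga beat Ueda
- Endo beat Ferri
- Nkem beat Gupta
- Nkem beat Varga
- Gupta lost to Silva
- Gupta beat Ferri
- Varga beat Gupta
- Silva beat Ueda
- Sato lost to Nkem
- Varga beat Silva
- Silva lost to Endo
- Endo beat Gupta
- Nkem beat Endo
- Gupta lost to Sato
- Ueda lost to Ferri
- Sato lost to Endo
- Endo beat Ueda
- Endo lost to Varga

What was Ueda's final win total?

1

Ueda's results: beat Sato; lost to Silva, Endo, Ferri, Nkem, Gupta, Varga.
That is 1 win.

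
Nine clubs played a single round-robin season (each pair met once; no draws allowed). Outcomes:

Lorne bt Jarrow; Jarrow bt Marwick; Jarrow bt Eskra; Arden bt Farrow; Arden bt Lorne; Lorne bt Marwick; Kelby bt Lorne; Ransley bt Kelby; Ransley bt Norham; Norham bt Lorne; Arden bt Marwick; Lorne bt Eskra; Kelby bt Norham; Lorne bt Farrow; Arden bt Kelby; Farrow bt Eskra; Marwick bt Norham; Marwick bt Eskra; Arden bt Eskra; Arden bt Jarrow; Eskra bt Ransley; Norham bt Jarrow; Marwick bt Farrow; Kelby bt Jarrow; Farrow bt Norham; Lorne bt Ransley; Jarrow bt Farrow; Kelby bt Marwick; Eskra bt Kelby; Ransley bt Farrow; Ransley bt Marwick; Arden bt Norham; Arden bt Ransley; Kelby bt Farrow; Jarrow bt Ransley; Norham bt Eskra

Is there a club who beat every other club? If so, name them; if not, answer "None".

Arden has 8 wins out of 8 opponents — a perfect record.

Arden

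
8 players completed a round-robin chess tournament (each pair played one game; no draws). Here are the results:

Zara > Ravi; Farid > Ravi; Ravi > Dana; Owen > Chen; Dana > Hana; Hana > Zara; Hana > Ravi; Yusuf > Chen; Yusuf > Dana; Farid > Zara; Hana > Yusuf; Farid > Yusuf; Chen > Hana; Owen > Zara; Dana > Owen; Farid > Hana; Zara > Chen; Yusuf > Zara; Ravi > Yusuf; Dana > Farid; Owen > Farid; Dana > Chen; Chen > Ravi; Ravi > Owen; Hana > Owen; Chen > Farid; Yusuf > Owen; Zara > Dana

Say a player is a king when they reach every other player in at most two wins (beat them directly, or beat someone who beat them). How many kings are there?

8

Yusuf reaches everyone (king).
Chen reaches everyone (king).
Owen reaches everyone (king).
Hana reaches everyone (king).
Dana reaches everyone (king).
Ravi reaches everyone (king).
Zara reaches everyone (king).
Farid reaches everyone (king).
Kings: Yusuf, Chen, Owen, Hana, Dana, Ravi, Zara, Farid — 8.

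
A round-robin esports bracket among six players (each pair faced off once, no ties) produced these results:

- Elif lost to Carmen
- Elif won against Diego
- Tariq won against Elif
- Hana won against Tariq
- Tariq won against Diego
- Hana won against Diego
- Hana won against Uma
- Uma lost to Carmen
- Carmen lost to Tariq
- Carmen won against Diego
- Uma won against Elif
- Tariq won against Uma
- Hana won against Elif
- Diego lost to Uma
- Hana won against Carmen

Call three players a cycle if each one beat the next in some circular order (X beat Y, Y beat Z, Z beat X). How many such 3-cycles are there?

Win totals: Uma 2, Elif 1, Hana 5, Carmen 3, Tariq 4, Diego 0.
A player with w wins dominates both others in C(w,2) triples; summing gives 1 + 0 + 10 + 3 + 6 + 0 = 20 transitive triples.
Total triples C(6,3) = 20, so cyclic triples = 20 − 20 = 0.

0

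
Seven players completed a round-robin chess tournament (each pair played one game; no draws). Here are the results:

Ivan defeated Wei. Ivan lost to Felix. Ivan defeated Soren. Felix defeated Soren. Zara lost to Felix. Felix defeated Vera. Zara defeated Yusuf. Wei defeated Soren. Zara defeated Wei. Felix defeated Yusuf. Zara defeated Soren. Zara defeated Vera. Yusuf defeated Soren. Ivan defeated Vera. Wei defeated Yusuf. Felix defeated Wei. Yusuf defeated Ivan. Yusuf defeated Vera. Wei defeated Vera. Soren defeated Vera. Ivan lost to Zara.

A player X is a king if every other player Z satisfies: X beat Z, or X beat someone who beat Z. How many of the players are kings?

1

Zara cannot reach Felix in two steps.
Soren cannot reach Zara, Yusuf, Ivan, Felix, Wei in two steps.
Yusuf cannot reach Zara, Felix in two steps.
Vera cannot reach Zara, Soren, Yusuf, Ivan, Felix, Wei in two steps.
Ivan cannot reach Zara, Felix in two steps.
Felix reaches everyone (king).
Wei cannot reach Zara, Felix in two steps.
Kings: Felix — 1.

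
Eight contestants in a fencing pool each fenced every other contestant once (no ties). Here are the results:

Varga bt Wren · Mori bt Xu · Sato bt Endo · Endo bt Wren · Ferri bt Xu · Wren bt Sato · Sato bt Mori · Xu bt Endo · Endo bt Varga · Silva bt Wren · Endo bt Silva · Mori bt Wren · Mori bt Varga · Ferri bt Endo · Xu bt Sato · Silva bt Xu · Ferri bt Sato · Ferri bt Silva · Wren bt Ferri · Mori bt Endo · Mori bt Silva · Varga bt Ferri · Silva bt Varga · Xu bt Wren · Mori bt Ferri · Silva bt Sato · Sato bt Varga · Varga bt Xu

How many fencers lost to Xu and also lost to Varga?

Xu beat: Endo, Sato, Wren.
Varga beat: Ferri, Xu, Wren.
Both beat: Wren — 1.

1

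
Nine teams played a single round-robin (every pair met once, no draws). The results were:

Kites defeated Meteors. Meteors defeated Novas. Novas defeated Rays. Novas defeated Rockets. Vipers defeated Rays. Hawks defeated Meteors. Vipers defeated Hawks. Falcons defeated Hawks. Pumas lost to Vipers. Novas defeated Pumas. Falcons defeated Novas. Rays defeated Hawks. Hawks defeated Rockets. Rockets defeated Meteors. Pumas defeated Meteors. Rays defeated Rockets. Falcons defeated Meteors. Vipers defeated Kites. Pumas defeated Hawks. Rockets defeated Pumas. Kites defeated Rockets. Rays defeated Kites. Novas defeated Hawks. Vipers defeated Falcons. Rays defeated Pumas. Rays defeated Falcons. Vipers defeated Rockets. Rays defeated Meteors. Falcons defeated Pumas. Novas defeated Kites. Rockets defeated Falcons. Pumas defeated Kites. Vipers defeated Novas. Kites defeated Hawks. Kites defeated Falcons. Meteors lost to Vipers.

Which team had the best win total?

Vipers

Win totals: Rays 6, Pumas 3, Hawks 2, Rockets 3, Falcons 4, Meteors 1, Novas 5, Vipers 8, Kites 4.
Vipers leads with 8 wins (next highest: 6).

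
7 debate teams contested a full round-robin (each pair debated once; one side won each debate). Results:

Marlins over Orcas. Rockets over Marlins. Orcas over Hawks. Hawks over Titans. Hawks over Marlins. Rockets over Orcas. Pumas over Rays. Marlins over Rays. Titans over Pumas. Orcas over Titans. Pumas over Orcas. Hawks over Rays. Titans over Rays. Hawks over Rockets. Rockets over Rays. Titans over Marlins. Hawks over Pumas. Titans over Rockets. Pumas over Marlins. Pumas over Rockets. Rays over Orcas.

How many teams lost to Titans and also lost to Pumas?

Titans beat: Marlins, Pumas, Rays, Rockets.
Pumas beat: Marlins, Rays, Rockets, Orcas.
Both beat: Marlins, Rays, Rockets — 3.

3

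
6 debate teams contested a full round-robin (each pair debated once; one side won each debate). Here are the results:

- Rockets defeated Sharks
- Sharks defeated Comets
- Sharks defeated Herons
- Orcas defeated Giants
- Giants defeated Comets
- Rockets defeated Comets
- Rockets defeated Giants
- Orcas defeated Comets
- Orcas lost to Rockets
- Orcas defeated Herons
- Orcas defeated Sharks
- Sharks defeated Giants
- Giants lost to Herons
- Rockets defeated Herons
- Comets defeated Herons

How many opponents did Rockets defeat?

5

Rockets' results: beat Giants, Orcas, Comets, Herons, Sharks; lost to no one.
That is 5 wins.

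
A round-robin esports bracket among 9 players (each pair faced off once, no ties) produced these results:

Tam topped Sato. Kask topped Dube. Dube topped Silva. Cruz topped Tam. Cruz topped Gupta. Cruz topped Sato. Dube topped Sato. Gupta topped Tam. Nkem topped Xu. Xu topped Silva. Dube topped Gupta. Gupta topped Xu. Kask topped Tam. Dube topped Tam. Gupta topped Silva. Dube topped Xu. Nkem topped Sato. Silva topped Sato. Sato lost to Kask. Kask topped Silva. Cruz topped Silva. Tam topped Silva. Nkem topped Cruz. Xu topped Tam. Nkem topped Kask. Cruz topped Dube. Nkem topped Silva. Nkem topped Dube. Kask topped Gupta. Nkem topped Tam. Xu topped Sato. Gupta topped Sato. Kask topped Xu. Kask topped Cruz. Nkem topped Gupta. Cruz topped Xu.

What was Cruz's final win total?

6

Cruz's results: beat Sato, Xu, Gupta, Dube, Tam, Silva; lost to Kask, Nkem.
That is 6 wins.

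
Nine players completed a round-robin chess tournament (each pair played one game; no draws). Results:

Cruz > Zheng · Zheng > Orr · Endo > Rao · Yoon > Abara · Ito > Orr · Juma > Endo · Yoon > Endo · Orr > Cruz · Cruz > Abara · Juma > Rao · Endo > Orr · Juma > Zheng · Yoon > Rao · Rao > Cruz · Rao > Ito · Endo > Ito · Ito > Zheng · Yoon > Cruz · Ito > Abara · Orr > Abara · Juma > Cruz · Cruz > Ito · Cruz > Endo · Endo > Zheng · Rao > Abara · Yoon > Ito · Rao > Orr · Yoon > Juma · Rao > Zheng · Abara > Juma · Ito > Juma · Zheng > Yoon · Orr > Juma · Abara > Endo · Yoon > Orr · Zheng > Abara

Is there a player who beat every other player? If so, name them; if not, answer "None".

Highest win total is Yoon with 7 (out of 8 possible).
Yoon lost to Zheng, so no player went undefeated.

None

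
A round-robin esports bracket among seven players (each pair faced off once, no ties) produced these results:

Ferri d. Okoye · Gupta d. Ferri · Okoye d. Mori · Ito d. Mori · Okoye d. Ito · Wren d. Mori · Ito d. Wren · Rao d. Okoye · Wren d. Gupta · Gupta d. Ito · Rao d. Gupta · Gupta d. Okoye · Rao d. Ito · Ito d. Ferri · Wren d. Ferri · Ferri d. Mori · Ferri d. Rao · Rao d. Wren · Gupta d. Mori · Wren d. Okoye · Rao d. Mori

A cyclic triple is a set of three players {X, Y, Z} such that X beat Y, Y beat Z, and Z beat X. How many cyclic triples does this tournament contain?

Win totals: Ito 3, Mori 0, Wren 4, Ferri 3, Gupta 4, Rao 5, Okoye 2.
A player with w wins dominates both others in C(w,2) triples; summing gives 3 + 0 + 6 + 3 + 6 + 10 + 1 = 29 transitive triples.
Total triples C(7,3) = 35, so cyclic triples = 35 − 29 = 6.

6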